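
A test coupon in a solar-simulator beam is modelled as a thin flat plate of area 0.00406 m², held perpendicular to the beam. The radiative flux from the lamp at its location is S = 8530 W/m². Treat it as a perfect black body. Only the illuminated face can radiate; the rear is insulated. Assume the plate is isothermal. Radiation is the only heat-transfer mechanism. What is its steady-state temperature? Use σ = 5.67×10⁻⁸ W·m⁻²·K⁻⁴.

At equilibrium, absorbed power = emitted power.
Absorbing cross-section = A = 0.004060 m²; emitting surface = A = 0.004060 m² (ratio 1).
S·A_cross = εσ·A_surf·T⁴  ⇒  T⁴ = S/(1σ).
T⁴ = 1.00·8530/(1·5.67×10⁻⁸) = 1.504×10¹¹ K⁴.
T = (1.504×10¹¹)^(1/4).

T ≈ 623 K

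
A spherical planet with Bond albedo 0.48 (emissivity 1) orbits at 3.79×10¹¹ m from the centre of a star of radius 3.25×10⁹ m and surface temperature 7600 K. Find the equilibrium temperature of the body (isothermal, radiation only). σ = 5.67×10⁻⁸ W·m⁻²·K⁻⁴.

T ≈ 423 K

The star's surface emits σT_*⁴; at distance d the flux is S = σT_*⁴(R_*/d)².
S = 5.67×10⁻⁸·(7600)⁴·(3.25×10⁹/3.79×10¹¹)² = 13910 W/m².
For an isothermal sphere T⁴ = (1−a)S/(4σ) = 3.189×10¹⁰ K⁴.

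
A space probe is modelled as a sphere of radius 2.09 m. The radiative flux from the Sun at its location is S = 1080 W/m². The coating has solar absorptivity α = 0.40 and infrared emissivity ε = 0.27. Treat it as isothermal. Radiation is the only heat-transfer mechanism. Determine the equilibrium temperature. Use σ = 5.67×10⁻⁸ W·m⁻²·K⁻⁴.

At equilibrium, absorbed power = emitted power.
Absorbing cross-section = πr² = 13.72 m²; emitting surface = 4πr² = 54.89 m² (ratio 4).
αS·A_cross = εσ·A_surf·T⁴  ⇒  T⁴ = αS/(ε·4σ).
T⁴ = 0.400·1080/(0.27·4·5.67×10⁻⁸) = 7.055×10⁹ K⁴.
T = (7.055×10⁹)^(1/4).

T ≈ 290 K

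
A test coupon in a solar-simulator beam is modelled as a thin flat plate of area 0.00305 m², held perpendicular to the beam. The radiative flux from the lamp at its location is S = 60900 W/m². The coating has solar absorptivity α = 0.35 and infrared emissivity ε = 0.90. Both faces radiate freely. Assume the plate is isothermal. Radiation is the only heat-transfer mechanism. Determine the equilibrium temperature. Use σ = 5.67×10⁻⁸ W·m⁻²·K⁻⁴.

T ≈ 676 K

At equilibrium, absorbed power = emitted power.
Absorbing cross-section = A = 0.003050 m²; emitting surface = 2A = 0.006100 m² (ratio 2).
αS·A_cross = εσ·A_surf·T⁴  ⇒  T⁴ = αS/(ε·2σ).
T⁴ = 0.350·60900/(0.90·2·5.67×10⁻⁸) = 2.088×10¹¹ K⁴.
T = (2.088×10¹¹)^(1/4).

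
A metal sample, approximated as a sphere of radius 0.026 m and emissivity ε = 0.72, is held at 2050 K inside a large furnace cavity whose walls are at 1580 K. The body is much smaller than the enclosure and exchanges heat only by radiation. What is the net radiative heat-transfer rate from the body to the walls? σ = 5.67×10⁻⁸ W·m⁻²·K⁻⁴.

For a small grey body in a large enclosure: P_net = εσA(T_body⁴ − T_wall⁴).
A = 4πr² = 0.008495 m²; T_body⁴ − T_wall⁴ = 1.766×10¹³ − 6.232×10¹² = 1.143×10¹³ K⁴.
|P_net| = 0.72·5.67×10⁻⁸·0.008495·1.143×10¹³.

P_net ≈ 3960 W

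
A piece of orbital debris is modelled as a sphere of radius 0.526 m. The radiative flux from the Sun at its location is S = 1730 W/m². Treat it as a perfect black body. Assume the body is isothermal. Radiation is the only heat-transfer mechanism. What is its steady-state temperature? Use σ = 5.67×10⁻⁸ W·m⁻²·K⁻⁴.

T ≈ 296 K

At equilibrium, absorbed power = emitted power.
Absorbing cross-section = πr² = 0.8692 m²; emitting surface = 4πr² = 3.477 m² (ratio 4).
S·A_cross = εσ·A_surf·T⁴  ⇒  T⁴ = S/(4σ).
T⁴ = 1.00·1730/(4·5.67×10⁻⁸) = 7.628×10⁹ K⁴.
T = (7.628×10⁹)^(1/4).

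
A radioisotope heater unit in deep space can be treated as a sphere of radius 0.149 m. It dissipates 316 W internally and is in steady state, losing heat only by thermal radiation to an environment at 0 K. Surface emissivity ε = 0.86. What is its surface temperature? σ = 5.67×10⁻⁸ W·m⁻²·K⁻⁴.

T ≈ 390 K

Steady state: internal power = radiated power, P = εσA T⁴.
Radiating area A = 4πr² = 0.2790 m².
T⁴ = P/(εσA) = 316/(0.86·5.67×10⁻⁸·0.2790) = 2.323×10¹⁰ K⁴.
T = (2.323×10¹⁰)^(1/4).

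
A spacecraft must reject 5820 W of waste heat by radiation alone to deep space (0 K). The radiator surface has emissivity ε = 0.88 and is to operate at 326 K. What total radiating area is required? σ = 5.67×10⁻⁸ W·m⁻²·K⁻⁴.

A ≈ 10.3 m²

P = εσA T⁴ ⇒ A = P/(εσT⁴).
T⁴ = 1.129×10¹⁰ K⁴.
A = 5820/(0.88 × 5.67×10⁻⁸ × 1.129×10¹⁰).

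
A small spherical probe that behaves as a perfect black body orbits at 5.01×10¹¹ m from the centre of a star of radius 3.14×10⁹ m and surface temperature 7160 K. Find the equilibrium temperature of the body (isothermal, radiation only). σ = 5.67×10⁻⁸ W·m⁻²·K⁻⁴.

T ≈ 401 K

The star's surface emits σT_*⁴; at distance d the flux is S = σT_*⁴(R_*/d)².
S = 5.67×10⁻⁸·(7160)⁴·(3.14×10⁹/5.01×10¹¹)² = 5854 W/m².
For an isothermal sphere T⁴ = (1−a)S/(4σ) = 2.581×10¹⁰ K⁴.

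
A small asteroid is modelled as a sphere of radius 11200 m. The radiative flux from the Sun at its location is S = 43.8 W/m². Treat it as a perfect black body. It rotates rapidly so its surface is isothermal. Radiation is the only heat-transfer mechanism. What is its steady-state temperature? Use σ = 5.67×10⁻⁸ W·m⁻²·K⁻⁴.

At equilibrium, absorbed power = emitted power.
Absorbing cross-section = πr² = 3.941×10⁸ m²; emitting surface = 4πr² = 1.576×10⁹ m² (ratio 4).
S·A_cross = εσ·A_surf·T⁴  ⇒  T⁴ = S/(4σ).
T⁴ = 1.00·43.8/(4·5.67×10⁻⁸) = 1.931×10⁸ K⁴.
T = (1.931×10⁸)^(1/4).

T ≈ 118 K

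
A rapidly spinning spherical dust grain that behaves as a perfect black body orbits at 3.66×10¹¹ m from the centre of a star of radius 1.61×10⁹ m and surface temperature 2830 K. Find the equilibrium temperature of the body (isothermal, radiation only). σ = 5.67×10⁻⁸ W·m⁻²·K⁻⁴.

T ≈ 133 K

The star's surface emits σT_*⁴; at distance d the flux is S = σT_*⁴(R_*/d)².
S = 5.67×10⁻⁸·(2830)⁴·(1.61×10⁹/3.66×10¹¹)² = 70.37 W/m².
For an isothermal sphere T⁴ = (1−a)S/(4σ) = 3.103×10⁸ K⁴.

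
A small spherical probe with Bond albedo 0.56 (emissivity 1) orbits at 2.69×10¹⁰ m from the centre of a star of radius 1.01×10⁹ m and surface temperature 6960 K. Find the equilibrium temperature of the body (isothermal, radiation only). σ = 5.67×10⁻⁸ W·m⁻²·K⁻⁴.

T ≈ 777 K

The star's surface emits σT_*⁴; at distance d the flux is S = σT_*⁴(R_*/d)².
S = 5.67×10⁻⁸·(6960)⁴·(1.01×10⁹/2.69×10¹⁰)² = 1.876×10⁵ W/m².
For an isothermal sphere T⁴ = (1−a)S/(4σ) = 3.639×10¹¹ K⁴.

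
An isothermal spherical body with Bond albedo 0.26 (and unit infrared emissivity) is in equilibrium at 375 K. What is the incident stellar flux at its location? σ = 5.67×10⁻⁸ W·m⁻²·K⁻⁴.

(1−a)S·πr² = σ·4πr²·T⁴ ⇒ S = 4σT⁴/(1−a).
S = 4·5.67×10⁻⁸·1.978×10¹⁰/0.740.

S ≈ 6060 W/m²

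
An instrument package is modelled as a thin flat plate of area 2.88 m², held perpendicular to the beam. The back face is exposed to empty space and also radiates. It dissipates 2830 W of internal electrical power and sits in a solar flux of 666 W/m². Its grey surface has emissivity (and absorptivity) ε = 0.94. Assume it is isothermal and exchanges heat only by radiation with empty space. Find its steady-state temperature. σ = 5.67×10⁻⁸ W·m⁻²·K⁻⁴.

At steady state, absorbed solar power + internal power = radiated power.
Absorbed: α·S·A_cross = 0.94·666·2.880 = 1803 W (cross-section A).
Total input = 1803 + 2830 = 4633 W.
Radiated: εσ·A_surf·T⁴ with A_surf = 2A = 5.760 m².
T⁴ = 4633/(0.94·5.67×10⁻⁸·5.760) = 1.509×10¹⁰ K⁴.

T ≈ 350 K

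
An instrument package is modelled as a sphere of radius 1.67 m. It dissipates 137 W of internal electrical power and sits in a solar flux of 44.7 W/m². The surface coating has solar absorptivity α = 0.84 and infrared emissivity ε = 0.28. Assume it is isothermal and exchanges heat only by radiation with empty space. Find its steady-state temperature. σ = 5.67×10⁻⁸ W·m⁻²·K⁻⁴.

At steady state, absorbed solar power + internal power = radiated power.
Absorbed: α·S·A_cross = 0.84·44.7·8.762 = 329.0 W (cross-section πr²).
Total input = 329.0 + 137 = 466.0 W.
Radiated: εσ·A_surf·T⁴ with A_surf = 4πr² = 35.05 m².
T⁴ = 466.0/(0.28·5.67×10⁻⁸·35.05) = 8.375×10⁸ K⁴.

T ≈ 170 K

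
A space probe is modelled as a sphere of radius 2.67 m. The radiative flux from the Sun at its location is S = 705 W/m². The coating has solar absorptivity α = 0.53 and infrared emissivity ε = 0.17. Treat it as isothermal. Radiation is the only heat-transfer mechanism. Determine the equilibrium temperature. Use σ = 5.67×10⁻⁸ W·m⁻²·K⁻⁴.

At equilibrium, absorbed power = emitted power.
Absorbing cross-section = πr² = 22.40 m²; emitting surface = 4πr² = 89.58 m² (ratio 4).
αS·A_cross = εσ·A_surf·T⁴  ⇒  T⁴ = αS/(ε·4σ).
T⁴ = 0.530·705/(0.17·4·5.67×10⁻⁸) = 9.691×10⁹ K⁴.
T = (9.691×10⁹)^(1/4).

T ≈ 314 K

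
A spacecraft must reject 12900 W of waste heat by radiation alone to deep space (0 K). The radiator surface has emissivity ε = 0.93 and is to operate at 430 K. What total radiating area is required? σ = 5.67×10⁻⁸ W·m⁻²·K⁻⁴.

P = εσA T⁴ ⇒ A = P/(εσT⁴).
T⁴ = 3.419×10¹⁰ K⁴.
A = 12900/(0.93 × 5.67×10⁻⁸ × 3.419×10¹⁰).

A ≈ 7.16 m²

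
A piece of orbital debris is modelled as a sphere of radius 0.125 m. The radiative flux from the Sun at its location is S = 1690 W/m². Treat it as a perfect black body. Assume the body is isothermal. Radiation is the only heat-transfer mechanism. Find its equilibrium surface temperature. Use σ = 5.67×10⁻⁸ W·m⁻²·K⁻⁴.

At equilibrium, absorbed power = emitted power.
Absorbing cross-section = πr² = 0.04909 m²; emitting surface = 4πr² = 0.1963 m² (ratio 4).
S·A_cross = εσ·A_surf·T⁴  ⇒  T⁴ = S/(4σ).
T⁴ = 1.00·1690/(4·5.67×10⁻⁸) = 7.451×10⁹ K⁴.
T = (7.451×10⁹)^(1/4).

T ≈ 294 K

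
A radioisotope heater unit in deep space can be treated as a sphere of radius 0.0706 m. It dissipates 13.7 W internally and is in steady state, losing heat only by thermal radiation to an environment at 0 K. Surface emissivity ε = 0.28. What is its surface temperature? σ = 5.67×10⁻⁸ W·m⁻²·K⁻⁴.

Steady state: internal power = radiated power, P = εσA T⁴.
Radiating area A = 4πr² = 0.06264 m².
T⁴ = P/(εσA) = 13.7/(0.28·5.67×10⁻⁸·0.06264) = 1.378×10¹⁰ K⁴.
T = (1.378×10¹⁰)^(1/4).

T ≈ 343 K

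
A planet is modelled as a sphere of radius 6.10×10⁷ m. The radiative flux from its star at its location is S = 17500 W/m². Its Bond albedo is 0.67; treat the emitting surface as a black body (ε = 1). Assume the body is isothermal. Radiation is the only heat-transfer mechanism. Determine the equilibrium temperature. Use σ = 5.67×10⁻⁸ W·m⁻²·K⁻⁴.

At equilibrium, absorbed power = emitted power.
Absorbing cross-section = πr² = 1.169×10¹⁶ m²; emitting surface = 4πr² = 4.676×10¹⁶ m² (ratio 4).
(1−a)S·A_cross = εσ·A_surf·T⁴  ⇒  T⁴ = (1−a)S/(4σ).
T⁴ = 0.330·17500/(4·5.67×10⁻⁸) = 2.546×10¹⁰ K⁴.
T = (2.546×10¹⁰)^(1/4).

T ≈ 399 K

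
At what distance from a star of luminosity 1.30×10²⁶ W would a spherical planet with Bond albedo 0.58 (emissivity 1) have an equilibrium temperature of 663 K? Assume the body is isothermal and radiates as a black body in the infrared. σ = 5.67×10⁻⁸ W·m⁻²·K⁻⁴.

d ≈ 9.96×10⁹ m

For an isothermal black-emitting sphere, (1−a)S·πr² = σ·4πr²·T⁴ ⇒ S = 4σT⁴/(1−a).
S = 4·5.67×10⁻⁸·(663)⁴/0.420 = 1.043×10⁵ W/m².
Flux falls as S = L/(4πd²), so d = √(L/(4πS)) = √(1.30×10²⁶/(4π·1.043×10⁵)).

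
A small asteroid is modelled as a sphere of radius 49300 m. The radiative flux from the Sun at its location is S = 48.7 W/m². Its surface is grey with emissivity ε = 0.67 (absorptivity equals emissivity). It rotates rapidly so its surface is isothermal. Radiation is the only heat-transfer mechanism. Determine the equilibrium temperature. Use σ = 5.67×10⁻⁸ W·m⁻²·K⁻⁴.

At equilibrium, absorbed power = emitted power.
Absorbing cross-section = πr² = 7.636×10⁹ m²; emitting surface = 4πr² = 3.054×10¹⁰ m² (ratio 4).
εS·A_cross = εσ·A_surf·T⁴  ⇒  T⁴ = S/(4σ)   (ε cancels).
T⁴ = 48.7/(4·5.67×10⁻⁸) = 2.147×10⁸ K⁴.
T = (2.147×10⁸)^(1/4).

T ≈ 121 K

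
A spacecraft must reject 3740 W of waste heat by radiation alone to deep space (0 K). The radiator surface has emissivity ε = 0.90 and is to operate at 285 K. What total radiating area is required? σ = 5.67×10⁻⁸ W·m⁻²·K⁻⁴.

P = εσA T⁴ ⇒ A = P/(εσT⁴).
T⁴ = 6.598×10⁹ K⁴.
A = 3740/(0.90 × 5.67×10⁻⁸ × 6.598×10⁹).

A ≈ 11.1 m²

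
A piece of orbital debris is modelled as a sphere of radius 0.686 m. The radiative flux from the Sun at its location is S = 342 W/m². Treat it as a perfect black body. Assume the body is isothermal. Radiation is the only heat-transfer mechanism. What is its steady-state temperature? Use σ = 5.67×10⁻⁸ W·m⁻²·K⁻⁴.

T ≈ 197 K

At equilibrium, absorbed power = emitted power.
Absorbing cross-section = πr² = 1.478 m²; emitting surface = 4πr² = 5.914 m² (ratio 4).
S·A_cross = εσ·A_surf·T⁴  ⇒  T⁴ = S/(4σ).
T⁴ = 1.00·342/(4·5.67×10⁻⁸) = 1.508×10⁹ K⁴.
T = (1.508×10⁹)^(1/4).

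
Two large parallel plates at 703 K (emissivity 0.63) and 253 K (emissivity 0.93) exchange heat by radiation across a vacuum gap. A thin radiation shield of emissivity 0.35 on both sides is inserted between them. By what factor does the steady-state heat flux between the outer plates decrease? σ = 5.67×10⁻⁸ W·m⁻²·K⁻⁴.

Without shield: q₀ = σΔ(T⁴)/(1/ε₁+1/ε₂−1) with denominator 1.663.
With shield the two gaps are in series; the resistances add: (1/ε₁+1/ε_s−1)+(1/ε_s+1/ε₂−1) = 3.444+2.932 = 6.377.
Heat-flux ratio q₀/q = 6.377/1.663.

factor ≈ 3.84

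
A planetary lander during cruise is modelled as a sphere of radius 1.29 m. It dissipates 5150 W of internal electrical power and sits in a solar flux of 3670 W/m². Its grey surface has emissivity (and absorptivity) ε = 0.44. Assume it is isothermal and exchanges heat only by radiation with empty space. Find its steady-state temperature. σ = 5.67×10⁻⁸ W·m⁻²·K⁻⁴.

T ≈ 402 K

At steady state, absorbed solar power + internal power = radiated power.
Absorbed: α·S·A_cross = 0.44·3670·5.228 = 8442 W (cross-section πr²).
Total input = 8442 + 5150 = 13590 W.
Radiated: εσ·A_surf·T⁴ with A_surf = 4πr² = 20.91 m².
T⁴ = 13590/(0.44·5.67×10⁻⁸·20.91) = 2.605×10¹⁰ K⁴.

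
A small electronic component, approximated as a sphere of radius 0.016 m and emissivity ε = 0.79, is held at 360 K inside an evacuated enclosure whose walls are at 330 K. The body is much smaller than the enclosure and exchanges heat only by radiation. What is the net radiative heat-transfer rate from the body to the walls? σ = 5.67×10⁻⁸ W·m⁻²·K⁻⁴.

For a small grey body in a large enclosure: P_net = εσA(T_body⁴ − T_wall⁴).
A = 4πr² = 0.003217 m²; T_body⁴ − T_wall⁴ = 1.680×10¹⁰ − 1.186×10¹⁰ = 4.937×10⁹ K⁴.
|P_net| = 0.79·5.67×10⁻⁸·0.003217·4.937×10⁹.

P_net ≈ 0.711 W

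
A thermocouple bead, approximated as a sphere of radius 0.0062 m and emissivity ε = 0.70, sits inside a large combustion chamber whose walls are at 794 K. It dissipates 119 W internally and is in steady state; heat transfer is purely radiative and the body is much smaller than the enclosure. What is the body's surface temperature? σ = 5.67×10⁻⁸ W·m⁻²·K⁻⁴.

T ≈ 1600 K

For a small grey body in a large enclosure, net radiated power = εσA(T⁴ − T_w⁴).
Steady state: P = εσA(T⁴ − T_w⁴) with A = 4πr² = 4.831×10⁻⁴ m².
T⁴ = P/(εσA) + T_w⁴ = 119/(0.70·5.67×10⁻⁸·4.831×10⁻⁴) + (794)⁴
    = 6.207×10¹² + 3.974×10¹¹ = 6.604×10¹² K⁴.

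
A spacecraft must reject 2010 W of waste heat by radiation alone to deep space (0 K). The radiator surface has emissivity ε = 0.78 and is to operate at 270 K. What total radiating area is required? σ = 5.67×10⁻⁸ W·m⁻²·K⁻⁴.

A ≈ 8.55 m²

P = εσA T⁴ ⇒ A = P/(εσT⁴).
T⁴ = 5.314×10⁹ K⁴.
A = 2010/(0.78 × 5.67×10⁻⁸ × 5.314×10⁹).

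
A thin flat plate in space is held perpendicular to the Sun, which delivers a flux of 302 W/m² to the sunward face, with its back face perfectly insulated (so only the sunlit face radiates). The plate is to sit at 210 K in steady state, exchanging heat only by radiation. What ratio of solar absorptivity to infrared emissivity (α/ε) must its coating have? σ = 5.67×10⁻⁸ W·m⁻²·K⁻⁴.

Balance: αS·A = εσ·1A·T⁴ ⇒ α/ε = σT⁴/S.
α/ε = 5.67×10⁻⁸·(210)⁴/302 = 5.67×10⁻⁸·1.945×10⁹/302.

α/ε ≈ 0.365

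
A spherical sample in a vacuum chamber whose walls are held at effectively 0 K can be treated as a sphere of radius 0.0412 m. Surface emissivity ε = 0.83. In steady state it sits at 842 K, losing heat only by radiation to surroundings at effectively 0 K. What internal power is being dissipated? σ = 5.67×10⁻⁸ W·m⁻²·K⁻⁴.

Steady state: P = εσA T⁴.
A = 4πr² = 0.02133 m²; T⁴ = (842)⁴ = 5.026×10¹¹ K⁴.
P = 0.83 × 5.67×10⁻⁸ × 0.02133 × 5.026×10¹¹.

P ≈ 505 W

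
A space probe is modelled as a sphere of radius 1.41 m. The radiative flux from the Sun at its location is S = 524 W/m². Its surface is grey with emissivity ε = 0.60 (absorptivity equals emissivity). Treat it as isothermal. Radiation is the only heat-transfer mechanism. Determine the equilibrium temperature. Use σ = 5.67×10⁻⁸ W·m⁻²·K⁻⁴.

At equilibrium, absorbed power = emitted power.
Absorbing cross-section = πr² = 6.246 m²; emitting surface = 4πr² = 24.98 m² (ratio 4).
εS·A_cross = εσ·A_surf·T⁴  ⇒  T⁴ = S/(4σ)   (ε cancels).
T⁴ = 524/(4·5.67×10⁻⁸) = 2.310×10⁹ K⁴.
T = (2.310×10⁹)^(1/4).

T ≈ 219 K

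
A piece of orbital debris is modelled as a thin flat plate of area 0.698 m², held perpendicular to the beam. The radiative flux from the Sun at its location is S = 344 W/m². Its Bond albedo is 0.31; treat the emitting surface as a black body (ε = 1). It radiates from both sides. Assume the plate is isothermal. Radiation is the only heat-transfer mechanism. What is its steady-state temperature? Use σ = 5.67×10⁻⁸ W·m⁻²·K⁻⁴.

At equilibrium, absorbed power = emitted power.
Absorbing cross-section = A = 0.6980 m²; emitting surface = 2A = 1.396 m² (ratio 2).
(1−a)S·A_cross = εσ·A_surf·T⁴  ⇒  T⁴ = (1−a)S/(2σ).
T⁴ = 0.690·344/(2·5.67×10⁻⁸) = 2.093×10⁹ K⁴.
T = (2.093×10⁹)^(1/4).

T ≈ 214 K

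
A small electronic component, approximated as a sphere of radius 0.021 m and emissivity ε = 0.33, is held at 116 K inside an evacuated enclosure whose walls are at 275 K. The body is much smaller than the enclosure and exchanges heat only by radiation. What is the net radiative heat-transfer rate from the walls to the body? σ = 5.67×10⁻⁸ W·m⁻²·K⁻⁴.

P_net ≈ 0.574 W

For a small grey body in a large enclosure: P_net = εσA(T_body⁴ − T_wall⁴).
A = 4πr² = 0.005542 m²; T_body⁴ − T_wall⁴ = 1.811×10⁸ − 5.719×10⁹ = -5.538×10⁹ K⁴.
|P_net| = 0.33·5.67×10⁻⁸·0.005542·5.538×10⁹.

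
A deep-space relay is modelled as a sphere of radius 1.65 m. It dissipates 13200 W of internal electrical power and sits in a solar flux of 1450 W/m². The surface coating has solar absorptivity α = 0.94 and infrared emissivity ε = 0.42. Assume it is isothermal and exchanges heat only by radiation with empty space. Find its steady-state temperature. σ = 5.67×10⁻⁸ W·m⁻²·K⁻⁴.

At steady state, absorbed solar power + internal power = radiated power.
Absorbed: α·S·A_cross = 0.94·1450·8.553 = 11660 W (cross-section πr²).
Total input = 11660 + 13200 = 24860 W.
Radiated: εσ·A_surf·T⁴ with A_surf = 4πr² = 34.21 m².
T⁴ = 24860/(0.42·5.67×10⁻⁸·34.21) = 3.051×10¹⁰ K⁴.

T ≈ 418 K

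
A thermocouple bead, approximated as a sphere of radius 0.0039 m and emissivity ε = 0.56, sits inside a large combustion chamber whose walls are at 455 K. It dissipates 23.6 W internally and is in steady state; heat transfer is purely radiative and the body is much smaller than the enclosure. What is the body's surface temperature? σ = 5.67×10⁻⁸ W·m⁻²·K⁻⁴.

For a small grey body in a large enclosure, net radiated power = εσA(T⁴ − T_w⁴).
Steady state: P = εσA(T⁴ − T_w⁴) with A = 4πr² = 1.911×10⁻⁴ m².
T⁴ = P/(εσA) + T_w⁴ = 23.6/(0.56·5.67×10⁻⁸·1.911×10⁻⁴) + (455)⁴
    = 3.889×10¹² + 4.286×10¹⁰ = 3.932×10¹² K⁴.

T ≈ 1410 K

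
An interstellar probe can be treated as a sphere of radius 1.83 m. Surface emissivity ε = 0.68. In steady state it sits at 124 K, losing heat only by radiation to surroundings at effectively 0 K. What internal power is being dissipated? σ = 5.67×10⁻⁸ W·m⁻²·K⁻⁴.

P ≈ 384 W

Steady state: P = εσA T⁴.
A = 4πr² = 42.08 m²; T⁴ = (124)⁴ = 2.364×10⁸ K⁴.
P = 0.68 × 5.67×10⁻⁸ × 42.08 × 2.364×10⁸.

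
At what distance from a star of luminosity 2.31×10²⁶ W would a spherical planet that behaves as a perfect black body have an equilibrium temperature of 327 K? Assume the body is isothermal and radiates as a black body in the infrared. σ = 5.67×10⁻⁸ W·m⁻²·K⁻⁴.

d ≈ 8.42×10¹⁰ m

For an isothermal black-emitting sphere, (1−a)S·πr² = σ·4πr²·T⁴ ⇒ S = 4σT⁴/(1−a).
S = 4·5.67×10⁻⁸·(327)⁴/1.00 = 2593 W/m².
Flux falls as S = L/(4πd²), so d = √(L/(4πS)) = √(2.31×10²⁶/(4π·2593)).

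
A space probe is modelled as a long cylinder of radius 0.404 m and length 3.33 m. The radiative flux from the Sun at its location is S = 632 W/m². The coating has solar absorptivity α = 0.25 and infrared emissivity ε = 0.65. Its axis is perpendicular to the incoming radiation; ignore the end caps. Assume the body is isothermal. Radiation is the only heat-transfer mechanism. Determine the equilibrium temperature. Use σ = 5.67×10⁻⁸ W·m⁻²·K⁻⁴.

At equilibrium, absorbed power = emitted power.
Absorbing cross-section = 2rL = 2.691 m²; emitting surface = 2πrL = 8.453 m² (ratio π).
αS·A_cross = εσ·A_surf·T⁴  ⇒  T⁴ = αS/(ε·πσ).
T⁴ = 0.250·632/(0.65·π·5.67×10⁻⁸) = 1.365×10⁹ K⁴.
T = (1.365×10⁹)^(1/4).

T ≈ 192 K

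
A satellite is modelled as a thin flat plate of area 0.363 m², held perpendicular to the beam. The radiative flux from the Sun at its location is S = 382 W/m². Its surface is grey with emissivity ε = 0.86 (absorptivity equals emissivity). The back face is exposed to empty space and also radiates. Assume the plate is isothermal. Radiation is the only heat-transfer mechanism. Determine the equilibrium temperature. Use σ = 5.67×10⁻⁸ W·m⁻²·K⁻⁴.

At equilibrium, absorbed power = emitted power.
Absorbing cross-section = A = 0.3630 m²; emitting surface = 2A = 0.7260 m² (ratio 2).
εS·A_cross = εσ·A_surf·T⁴  ⇒  T⁴ = S/(2σ)   (ε cancels).
T⁴ = 382/(2·5.67×10⁻⁸) = 3.369×10⁹ K⁴.
T = (3.369×10⁹)^(1/4).

T ≈ 241 K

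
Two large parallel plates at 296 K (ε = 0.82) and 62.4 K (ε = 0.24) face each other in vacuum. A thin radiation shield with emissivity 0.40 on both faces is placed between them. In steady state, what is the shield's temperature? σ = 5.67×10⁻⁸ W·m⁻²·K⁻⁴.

In steady state the net flux on the hot side equals that on the cold side.
σ(T₁⁴−T_s⁴)/D₁ = σ(T_s⁴−T₂⁴)/D₂, with D₁ = 1/ε₁+1/ε_s−1 = 2.720, D₂ = 1/ε_s+1/ε₂−1 = 5.667.
Solve for T_s⁴: T_s⁴ = (D₂·T₁⁴ + D₁·T₂⁴)/(D₁+D₂) = 5.192×10⁹ K⁴.

T_s ≈ 268 K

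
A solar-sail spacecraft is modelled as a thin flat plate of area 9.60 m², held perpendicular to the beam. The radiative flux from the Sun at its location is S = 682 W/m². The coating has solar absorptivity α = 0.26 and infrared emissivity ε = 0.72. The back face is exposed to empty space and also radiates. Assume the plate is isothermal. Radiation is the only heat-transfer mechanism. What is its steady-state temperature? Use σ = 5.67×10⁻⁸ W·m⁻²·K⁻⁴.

At equilibrium, absorbed power = emitted power.
Absorbing cross-section = A = 9.600 m²; emitting surface = 2A = 19.20 m² (ratio 2).
αS·A_cross = εσ·A_surf·T⁴  ⇒  T⁴ = αS/(ε·2σ).
T⁴ = 0.260·682/(0.72·2·5.67×10⁻⁸) = 2.172×10⁹ K⁴.
T = (2.172×10⁹)^(1/4).

T ≈ 216 K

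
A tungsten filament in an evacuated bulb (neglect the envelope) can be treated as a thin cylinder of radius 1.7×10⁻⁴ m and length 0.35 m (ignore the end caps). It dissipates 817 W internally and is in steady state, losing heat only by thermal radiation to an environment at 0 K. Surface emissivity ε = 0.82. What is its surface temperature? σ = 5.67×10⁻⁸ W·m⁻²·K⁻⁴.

T ≈ 2620 K

Steady state: internal power = radiated power, P = εσA T⁴.
Radiating area A = 2πrL = 3.738×10⁻⁴ m².
T⁴ = P/(εσA) = 817/(0.82·5.67×10⁻⁸·3.738×10⁻⁴) = 4.700×10¹³ K⁴.
T = (4.700×10¹³)^(1/4).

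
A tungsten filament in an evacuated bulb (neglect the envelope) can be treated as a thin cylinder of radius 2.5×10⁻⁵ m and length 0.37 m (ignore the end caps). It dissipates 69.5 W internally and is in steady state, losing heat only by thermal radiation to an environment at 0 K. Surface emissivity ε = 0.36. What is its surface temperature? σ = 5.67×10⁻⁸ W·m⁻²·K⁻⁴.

T ≈ 2770 K

Steady state: internal power = radiated power, P = εσA T⁴.
Radiating area A = 2πrL = 5.812×10⁻⁵ m².
T⁴ = P/(εσA) = 69.5/(0.36·5.67×10⁻⁸·5.812×10⁻⁵) = 5.858×10¹³ K⁴.
T = (5.858×10¹³)^(1/4).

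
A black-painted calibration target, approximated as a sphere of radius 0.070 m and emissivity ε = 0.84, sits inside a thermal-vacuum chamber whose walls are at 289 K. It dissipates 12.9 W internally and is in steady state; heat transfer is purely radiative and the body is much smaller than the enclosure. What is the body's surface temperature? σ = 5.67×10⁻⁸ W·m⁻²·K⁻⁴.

T ≈ 327 K

For a small grey body in a large enclosure, net radiated power = εσA(T⁴ − T_w⁴).
Steady state: P = εσA(T⁴ − T_w⁴) with A = 4πr² = 0.06158 m².
T⁴ = P/(εσA) + T_w⁴ = 12.9/(0.84·5.67×10⁻⁸·0.06158) + (289)⁴
    = 4.399×10⁹ + 6.976×10⁹ = 1.137×10¹⁰ K⁴.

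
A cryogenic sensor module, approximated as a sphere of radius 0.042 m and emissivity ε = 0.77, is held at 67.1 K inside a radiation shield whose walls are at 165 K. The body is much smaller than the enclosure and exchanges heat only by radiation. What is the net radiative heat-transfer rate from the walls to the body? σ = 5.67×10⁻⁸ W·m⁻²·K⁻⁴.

For a small grey body in a large enclosure: P_net = εσA(T_body⁴ − T_wall⁴).
A = 4πr² = 0.02217 m²; T_body⁴ − T_wall⁴ = 2.027×10⁷ − 7.412×10⁸ = -7.209×10⁸ K⁴.
|P_net| = 0.77·5.67×10⁻⁸·0.02217·7.209×10⁸.

P_net ≈ 0.698 W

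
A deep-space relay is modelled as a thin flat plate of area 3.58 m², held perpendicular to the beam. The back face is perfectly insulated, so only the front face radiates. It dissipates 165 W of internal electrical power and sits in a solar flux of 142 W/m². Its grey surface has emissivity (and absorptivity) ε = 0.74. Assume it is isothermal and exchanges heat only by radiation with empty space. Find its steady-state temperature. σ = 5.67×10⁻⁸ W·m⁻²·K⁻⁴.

T ≈ 245 K

At steady state, absorbed solar power + internal power = radiated power.
Absorbed: α·S·A_cross = 0.74·142·3.580 = 376.2 W (cross-section A).
Total input = 376.2 + 165 = 541.2 W.
Radiated: εσ·A_surf·T⁴ with A_surf = A = 3.580 m².
T⁴ = 541.2/(0.74·5.67×10⁻⁸·3.580) = 3.603×10⁹ K⁴.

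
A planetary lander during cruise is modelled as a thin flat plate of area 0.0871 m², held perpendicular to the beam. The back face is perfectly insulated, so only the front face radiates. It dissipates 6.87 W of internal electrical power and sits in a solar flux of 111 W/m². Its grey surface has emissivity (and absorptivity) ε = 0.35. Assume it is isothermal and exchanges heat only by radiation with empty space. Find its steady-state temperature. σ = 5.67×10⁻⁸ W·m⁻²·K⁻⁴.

T ≈ 278 K

At steady state, absorbed solar power + internal power = radiated power.
Absorbed: α·S·A_cross = 0.35·111·0.08710 = 3.384 W (cross-section A).
Total input = 3.384 + 6.87 = 10.25 W.
Radiated: εσ·A_surf·T⁴ with A_surf = A = 0.08710 m².
T⁴ = 10.25/(0.35·5.67×10⁻⁸·0.08710) = 5.932×10⁹ K⁴.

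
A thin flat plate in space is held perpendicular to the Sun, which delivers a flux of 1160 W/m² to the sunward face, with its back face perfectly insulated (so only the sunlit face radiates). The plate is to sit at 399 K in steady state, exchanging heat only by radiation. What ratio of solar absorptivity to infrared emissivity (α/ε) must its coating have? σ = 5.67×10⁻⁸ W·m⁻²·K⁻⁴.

α/ε ≈ 1.24

Balance: αS·A = εσ·1A·T⁴ ⇒ α/ε = σT⁴/S.
α/ε = 5.67×10⁻⁸·(399)⁴/1160 = 5.67×10⁻⁸·2.534×10¹⁰/1160.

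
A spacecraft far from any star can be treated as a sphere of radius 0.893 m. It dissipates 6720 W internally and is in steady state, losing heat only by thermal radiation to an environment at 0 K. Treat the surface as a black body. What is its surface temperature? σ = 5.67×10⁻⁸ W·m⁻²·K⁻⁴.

T ≈ 330 K

Steady state: internal power = radiated power, P = εσA T⁴.
Radiating area A = 4πr² = 10.02 m².
T⁴ = P/(εσA) = 6720/(1.0·5.67×10⁻⁸·10.02) = 1.183×10¹⁰ K⁴.
T = (1.183×10¹⁰)^(1/4).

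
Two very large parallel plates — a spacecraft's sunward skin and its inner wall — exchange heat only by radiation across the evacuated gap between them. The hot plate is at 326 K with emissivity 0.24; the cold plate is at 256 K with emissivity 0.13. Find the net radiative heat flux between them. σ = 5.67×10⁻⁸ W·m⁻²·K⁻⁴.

q ≈ 36.5 W/m²

For two infinite grey parallel plates, q = σ(T₁⁴ − T₂⁴)/(1/ε₁ + 1/ε₂ − 1).
T₁⁴ − T₂⁴ = 1.129×10¹⁰ − 4.295×10⁹ = 7.000×10⁹ K⁴.
1/ε₁ + 1/ε₂ − 1 = 4.167 + 7.692 − 1 = 10.86.
q = 5.67×10⁻⁸ × 7.000×10⁹ / 10.86.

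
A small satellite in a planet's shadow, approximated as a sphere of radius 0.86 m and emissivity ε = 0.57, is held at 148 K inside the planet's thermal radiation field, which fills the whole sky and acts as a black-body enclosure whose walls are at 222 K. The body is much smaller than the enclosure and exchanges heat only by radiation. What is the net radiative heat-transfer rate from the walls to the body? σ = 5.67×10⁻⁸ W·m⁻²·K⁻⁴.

For a small grey body in a large enclosure: P_net = εσA(T_body⁴ − T_wall⁴).
A = 4πr² = 9.294 m²; T_body⁴ − T_wall⁴ = 4.798×10⁸ − 2.429×10⁹ = -1.949×10⁹ K⁴.
|P_net| = 0.57·5.67×10⁻⁸·9.294·1.949×10⁹.

P_net ≈ 585 W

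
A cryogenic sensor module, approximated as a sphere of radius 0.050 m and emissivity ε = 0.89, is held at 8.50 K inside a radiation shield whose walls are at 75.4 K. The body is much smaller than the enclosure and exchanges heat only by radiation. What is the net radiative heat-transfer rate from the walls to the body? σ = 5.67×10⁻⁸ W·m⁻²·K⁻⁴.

For a small grey body in a large enclosure: P_net = εσA(T_body⁴ − T_wall⁴).
A = 4πr² = 0.03142 m²; T_body⁴ − T_wall⁴ = 5220 − 3.232×10⁷ = -3.232×10⁷ K⁴.
|P_net| = 0.89·5.67×10⁻⁸·0.03142·3.232×10⁷.

P_net ≈ 0.0512 W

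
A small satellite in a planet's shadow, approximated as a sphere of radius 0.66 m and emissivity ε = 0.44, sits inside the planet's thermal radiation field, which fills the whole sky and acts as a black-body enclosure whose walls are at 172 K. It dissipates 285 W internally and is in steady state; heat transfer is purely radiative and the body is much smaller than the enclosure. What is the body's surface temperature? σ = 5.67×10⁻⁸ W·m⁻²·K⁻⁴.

For a small grey body in a large enclosure, net radiated power = εσA(T⁴ − T_w⁴).
Steady state: P = εσA(T⁴ − T_w⁴) with A = 4πr² = 5.474 m².
T⁴ = P/(εσA) + T_w⁴ = 285/(0.44·5.67×10⁻⁸·5.474) + (172)⁴
    = 2.087×10⁹ + 8.752×10⁸ = 2.962×10⁹ K⁴.

T ≈ 233 K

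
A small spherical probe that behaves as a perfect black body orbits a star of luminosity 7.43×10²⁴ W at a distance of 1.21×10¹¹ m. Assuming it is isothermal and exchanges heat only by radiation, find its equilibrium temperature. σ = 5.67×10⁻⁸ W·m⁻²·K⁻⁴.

First find the stellar flux at distance d: S = L/(4πd²) = 7.43×10²⁴/(4π·(1.21×10¹¹)²) = 40.38 W/m².
For an isothermal sphere, absorbed (1−a)S·πr² = emitted σ·4πr²·T⁴, so T⁴ = (1−a)S/(4σ).
T⁴ = 1.00·40.38/(4·5.67×10⁻⁸) = 1.781×10⁸ K⁴.

T ≈ 116 K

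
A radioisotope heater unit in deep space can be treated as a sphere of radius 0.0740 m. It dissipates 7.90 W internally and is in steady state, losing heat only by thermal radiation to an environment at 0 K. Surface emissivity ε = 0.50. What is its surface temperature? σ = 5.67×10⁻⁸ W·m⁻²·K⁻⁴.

Steady state: internal power = radiated power, P = εσA T⁴.
Radiating area A = 4πr² = 0.06881 m².
T⁴ = P/(εσA) = 7.90/(0.50·5.67×10⁻⁸·0.06881) = 4.049×10⁹ K⁴.
T = (4.049×10⁹)^(1/4).

T ≈ 252 K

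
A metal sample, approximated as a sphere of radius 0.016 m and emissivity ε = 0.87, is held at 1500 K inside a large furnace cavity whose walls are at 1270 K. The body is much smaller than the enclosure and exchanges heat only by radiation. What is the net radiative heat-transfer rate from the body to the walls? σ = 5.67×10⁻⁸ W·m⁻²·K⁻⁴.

For a small grey body in a large enclosure: P_net = εσA(T_body⁴ − T_wall⁴).
A = 4πr² = 0.003217 m²; T_body⁴ − T_wall⁴ = 5.062×10¹² − 2.601×10¹² = 2.461×10¹² K⁴.
|P_net| = 0.87·5.67×10⁻⁸·0.003217·2.461×10¹².

P_net ≈ 391 W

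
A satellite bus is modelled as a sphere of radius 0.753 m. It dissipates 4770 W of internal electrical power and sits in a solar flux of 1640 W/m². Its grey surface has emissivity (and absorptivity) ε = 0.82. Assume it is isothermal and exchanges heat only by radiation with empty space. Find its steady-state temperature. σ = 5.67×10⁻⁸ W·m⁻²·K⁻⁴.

T ≈ 383 K

At steady state, absorbed solar power + internal power = radiated power.
Absorbed: α·S·A_cross = 0.82·1640·1.781 = 2396 W (cross-section πr²).
Total input = 2396 + 4770 = 7166 W.
Radiated: εσ·A_surf·T⁴ with A_surf = 4πr² = 7.125 m².
T⁴ = 7166/(0.82·5.67×10⁻⁸·7.125) = 2.163×10¹⁰ K⁴.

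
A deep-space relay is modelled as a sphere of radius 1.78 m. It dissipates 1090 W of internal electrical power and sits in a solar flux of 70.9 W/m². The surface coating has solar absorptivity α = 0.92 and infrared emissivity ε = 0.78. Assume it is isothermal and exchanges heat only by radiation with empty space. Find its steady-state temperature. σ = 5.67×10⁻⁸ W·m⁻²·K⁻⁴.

T ≈ 177 K

At steady state, absorbed solar power + internal power = radiated power.
Absorbed: α·S·A_cross = 0.92·70.9·9.954 = 649.3 W (cross-section πr²).
Total input = 649.3 + 1090 = 1739 W.
Radiated: εσ·A_surf·T⁴ with A_surf = 4πr² = 39.82 m².
T⁴ = 1739/(0.78·5.67×10⁻⁸·39.82) = 9.877×10⁸ K⁴.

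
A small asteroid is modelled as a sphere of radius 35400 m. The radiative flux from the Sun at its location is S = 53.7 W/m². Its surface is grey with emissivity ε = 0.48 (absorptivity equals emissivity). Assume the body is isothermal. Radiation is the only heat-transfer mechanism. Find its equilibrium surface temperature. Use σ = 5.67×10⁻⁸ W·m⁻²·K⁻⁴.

At equilibrium, absorbed power = emitted power.
Absorbing cross-section = πr² = 3.937×10⁹ m²; emitting surface = 4πr² = 1.575×10¹⁰ m² (ratio 4).
εS·A_cross = εσ·A_surf·T⁴  ⇒  T⁴ = S/(4σ)   (ε cancels).
T⁴ = 53.7/(4·5.67×10⁻⁸) = 2.368×10⁸ K⁴.
T = (2.368×10⁸)^(1/4).

T ≈ 124 K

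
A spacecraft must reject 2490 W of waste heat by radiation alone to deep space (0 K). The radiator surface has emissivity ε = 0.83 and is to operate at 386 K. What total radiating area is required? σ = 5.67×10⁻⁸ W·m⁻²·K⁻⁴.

A ≈ 2.38 m²

P = εσA T⁴ ⇒ A = P/(εσT⁴).
T⁴ = 2.220×10¹⁰ K⁴.
A = 2490/(0.83 × 5.67×10⁻⁸ × 2.220×10¹⁰).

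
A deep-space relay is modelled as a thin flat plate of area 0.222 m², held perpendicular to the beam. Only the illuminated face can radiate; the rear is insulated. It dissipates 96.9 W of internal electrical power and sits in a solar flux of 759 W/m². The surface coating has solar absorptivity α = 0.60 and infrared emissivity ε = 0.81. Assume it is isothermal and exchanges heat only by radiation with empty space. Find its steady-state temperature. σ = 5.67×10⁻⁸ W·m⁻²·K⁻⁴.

At steady state, absorbed solar power + internal power = radiated power.
Absorbed: α·S·A_cross = 0.60·759·0.2220 = 101.1 W (cross-section A).
Total input = 101.1 + 96.9 = 198.0 W.
Radiated: εσ·A_surf·T⁴ with A_surf = A = 0.2220 m².
T⁴ = 198.0/(0.81·5.67×10⁻⁸·0.2220) = 1.942×10¹⁰ K⁴.

T ≈ 373 K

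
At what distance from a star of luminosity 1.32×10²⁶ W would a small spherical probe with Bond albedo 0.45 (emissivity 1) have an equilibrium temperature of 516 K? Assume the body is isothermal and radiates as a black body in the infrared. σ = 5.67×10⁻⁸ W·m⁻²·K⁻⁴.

For an isothermal black-emitting sphere, (1−a)S·πr² = σ·4πr²·T⁴ ⇒ S = 4σT⁴/(1−a).
S = 4·5.67×10⁻⁸·(516)⁴/0.550 = 29230 W/m².
Flux falls as S = L/(4πd²), so d = √(L/(4πS)) = √(1.32×10²⁶/(4π·29230)).

d ≈ 1.90×10¹⁰ m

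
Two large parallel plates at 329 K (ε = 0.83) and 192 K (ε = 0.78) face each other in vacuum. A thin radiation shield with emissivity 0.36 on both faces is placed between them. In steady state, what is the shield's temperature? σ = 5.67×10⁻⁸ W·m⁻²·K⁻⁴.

In steady state the net flux on the hot side equals that on the cold side.
σ(T₁⁴−T_s⁴)/D₁ = σ(T_s⁴−T₂⁴)/D₂, with D₁ = 1/ε₁+1/ε_s−1 = 2.983, D₂ = 1/ε_s+1/ε₂−1 = 3.060.
Solve for T_s⁴: T_s⁴ = (D₂·T₁⁴ + D₁·T₂⁴)/(D₁+D₂) = 6.604×10⁹ K⁴.

T_s ≈ 285 K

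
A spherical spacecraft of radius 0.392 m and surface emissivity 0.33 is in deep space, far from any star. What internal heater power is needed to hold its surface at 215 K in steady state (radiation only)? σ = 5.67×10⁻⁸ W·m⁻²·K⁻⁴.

P = εσ·4πr²·T⁴.
4πr² = 1.931 m²; T⁴ = 2.137×10⁹ K⁴.
P = 0.33·5.67×10⁻⁸·1.931·2.137×10⁹.

P ≈ 77.2 W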